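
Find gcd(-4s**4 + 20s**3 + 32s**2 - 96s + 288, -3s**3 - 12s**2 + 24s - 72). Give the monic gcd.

Apply the Euclidean algorithm:
  -4s**4 + 20s**3 + 32s**2 - 96s + 288 = ((4/3)s - 12)(-3s**3 - 12s**2 + 24s - 72) + (-144s**2 + 288s - 576)
  -3s**3 - 12s**2 + 24s - 72 = ((1/48)s + 1/8)(-144s**2 + 288s - 576) + (0)
Last nonzero remainder: -144s**2 + 288s - 576. Dividing through by -144 gives the monic gcd s**2 - 2s + 4.

s**2 - 2s + 4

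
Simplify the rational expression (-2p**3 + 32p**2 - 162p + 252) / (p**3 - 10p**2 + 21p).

(-2p + 12)/(p)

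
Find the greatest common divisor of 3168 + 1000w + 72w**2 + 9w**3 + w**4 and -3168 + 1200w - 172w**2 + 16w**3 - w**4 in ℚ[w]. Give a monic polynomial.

88 - 4w + w**2

By polynomial division,
  w**4 + 9w**3 + 72w**2 + 1000w + 3168 = (-1)(-w**4 + 16w**3 - 172w**2 + 1200w - 3168) + (25w**3 - 100w**2 + 2200w)
  -w**4 + 16w**3 - 172w**2 + 1200w - 3168 = (-(1/25)w + 12/25)(25w**3 - 100w**2 + 2200w) + (-36w**2 + 144w - 3168)
  25w**3 - 100w**2 + 2200w = (-(25/36)w)(-36w**2 + 144w - 3168) + (0)
Last nonzero remainder: -36w**2 + 144w - 3168. Dividing through by -36 gives the monic gcd w**2 - 4w + 88.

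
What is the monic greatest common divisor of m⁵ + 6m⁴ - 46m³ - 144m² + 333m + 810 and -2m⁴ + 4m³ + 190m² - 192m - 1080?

Euclidean algorithm in ℚ[m]:
  m⁵ + 6m⁴ - 46m³ - 144m² + 333m + 810 = (-(1/2)m - 4)(-2m⁴ + 4m³ + 190m² - 192m - 1080) + (65m³ + 520m² - 975m - 3510)
  -2m⁴ + 4m³ + 190m² - 192m - 1080 = (-(2/65)m + 4/13)(65m³ + 520m² - 975m - 3510) + (0)
Last nonzero remainder: 65m³ + 520m² - 975m - 3510. Dividing through by 65 gives the monic gcd m³ + 8m² - 15m - 54.

m³ + 8m² - 15m - 54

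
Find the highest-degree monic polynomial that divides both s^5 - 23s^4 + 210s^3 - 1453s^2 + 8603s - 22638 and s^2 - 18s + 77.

s^2 - 18s + 77

By polynomial division,
  s^5 - 23s^4 + 210s^3 - 1453s^2 + 8603s - 22638 = (s^3 - 5s^2 + 43s - 294)(s^2 - 18s + 77) + (0)
The last nonzero remainder s^2 - 18s + 77 is already monic.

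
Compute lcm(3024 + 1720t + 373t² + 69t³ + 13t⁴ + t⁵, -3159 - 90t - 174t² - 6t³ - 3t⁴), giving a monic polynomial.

Repeated division with remainder:
  t⁵ + 13t⁴ + 69t³ + 373t² + 1720t + 3024 = (-(1/3)t - 11/3)(-3t⁴ - 6t³ - 174t² - 90t - 3159) + (-11t³ - 295t² + 337t - 8559)
  -3t⁴ - 6t³ - 174t² - 90t - 3159 = ((3/11)t - 819/121)(-11t³ - 295t² + 337t - 8559) + (-(273780/121)t² + (547560/121)t - 7392060/121)
  -11t³ - 295t² + 337t - 8559 = ((1331/273780)t + 38357/273780)(-(273780/121)t² + (547560/121)t - 7392060/121) + (0)
Last nonzero remainder: -(273780/121)t² + (547560/121)t - 7392060/121. Dividing through by -273780/121 gives the monic gcd t² - 2t + 27.
Then lcm(f, g) = f·g / gcd(f, g); expanding and making the result monic gives the answer.

117936 + 79176t + 24451t² + 5903t³ + 1156t⁴ + 160t⁵ + 17t⁶ + t⁷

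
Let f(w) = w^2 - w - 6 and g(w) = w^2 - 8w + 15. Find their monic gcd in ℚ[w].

By polynomial division,
  w^2 - w - 6 = (w^2 - 8w + 15) + (7w - 21)
  w^2 - 8w + 15 = ((1/7)w - 5/7)(7w - 21) + (0)
Last nonzero remainder: 7w - 21. Dividing through by 7 gives the monic gcd w - 3.

w - 3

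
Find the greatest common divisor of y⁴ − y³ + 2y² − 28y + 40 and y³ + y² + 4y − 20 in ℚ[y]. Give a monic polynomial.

Apply the Euclidean algorithm:
  y⁴ − y³ + 2y² − 28y + 40 = (y − 2)(y³ + y² + 4y − 20) + (0)
The last nonzero remainder y³ + y² + 4y − 20 is already monic.

y³ + y² + 4y − 20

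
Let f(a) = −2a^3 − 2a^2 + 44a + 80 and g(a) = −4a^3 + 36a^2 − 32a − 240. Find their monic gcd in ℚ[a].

a^2 − 3a − 10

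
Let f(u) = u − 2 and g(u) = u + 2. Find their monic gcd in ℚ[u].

Apply the Euclidean algorithm:
  u − 2 = (u + 2) + (−4)
  u + 2 = (−(1/4)u − 1/2)(−4) + (0)
The last nonzero remainder is the constant −4, so the polynomials are coprime and gcd = 1.

1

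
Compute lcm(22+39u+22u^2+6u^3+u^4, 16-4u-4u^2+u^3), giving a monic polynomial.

Apply the Euclidean algorithm:
  u^4+6u^3+22u^2+39u+22 = (u+10)(u^3-4u^2-4u+16) + (66u^2+63u-138)
  u^3-4u^2-4u+16 = ((1/66)u-109/1452)(66u^2+63u-138) + ((1365/484)u+1365/242)
  66u^2+63u-138 = ((10648/455)u-11132/455)((1365/484)u+1365/242) + (0)
Last nonzero remainder: (1365/484)u+1365/242. Dividing through by 1365/484 gives the monic gcd u+2.
Then lcm(f, g) = f·g / gcd(f, g); expanding and making the result monic gives the answer.

176+180u-36u^2-45u^3-6u^4+u^6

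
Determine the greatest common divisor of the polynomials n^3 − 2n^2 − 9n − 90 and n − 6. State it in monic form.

n − 6

By polynomial division,
  n^3 − 2n^2 − 9n − 90 = (n^2 + 4n + 15)(n − 6) + (0)
The last nonzero remainder n − 6 is already monic.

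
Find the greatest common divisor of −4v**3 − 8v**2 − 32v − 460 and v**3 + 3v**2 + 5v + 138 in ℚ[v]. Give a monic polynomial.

v**2 − 3v + 23

Euclidean algorithm in ℚ[v]:
  −4v**3 − 8v**2 − 32v − 460 = (−4)(v**3 + 3v**2 + 5v + 138) + (4v**2 − 12v + 92)
  v**3 + 3v**2 + 5v + 138 = ((1/4)v + 3/2)(4v**2 − 12v + 92) + (0)
Last nonzero remainder: 4v**2 − 12v + 92. Dividing through by 4 gives the monic gcd v**2 − 3v + 23.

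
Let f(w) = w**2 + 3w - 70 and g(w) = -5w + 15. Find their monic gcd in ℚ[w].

1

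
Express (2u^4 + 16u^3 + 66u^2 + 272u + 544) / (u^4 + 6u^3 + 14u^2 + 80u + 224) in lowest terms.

(2u^2 + 34)/(u^2 − 2u + 14)

Repeated division with remainder:
  2u^4 + 16u^3 + 66u^2 + 272u + 544 = (2)(u^4 + 6u^3 + 14u^2 + 80u + 224) + (4u^3 + 38u^2 + 112u + 96)
  u^4 + 6u^3 + 14u^2 + 80u + 224 = ((1/4)u − 7/8)(4u^3 + 38u^2 + 112u + 96) + ((77/4)u^2 + 154u + 308)
  4u^3 + 38u^2 + 112u + 96 = ((16/77)u + 24/77)((77/4)u^2 + 154u + 308) + (0)
Last nonzero remainder: (77/4)u^2 + 154u + 308. Dividing through by 77/4 gives the monic gcd u^2 + 8u + 16.
Cancel u^2 + 8u + 16 from numerator and denominator to get the reduced form.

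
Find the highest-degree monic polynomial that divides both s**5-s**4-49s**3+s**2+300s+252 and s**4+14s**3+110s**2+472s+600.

Euclidean algorithm in ℚ[s]:
  s**5-s**4-49s**3+s**2+300s+252 = (s-15)(s**4+14s**3+110s**2+472s+600) + (51s**3+1179s**2+6780s+9252)
  s**4+14s**3+110s**2+472s+600 = ((1/51)s-155/867)(51s**3+1179s**2+6780s+9252) + ((54285/289)s**2+(434280/289)s+651420/289)
  51s**3+1179s**2+6780s+9252 = ((4913/18095)s+74273/18095)((54285/289)s**2+(434280/289)s+651420/289) + (0)
Last nonzero remainder: (54285/289)s**2+(434280/289)s+651420/289. Dividing through by 54285/289 gives the monic gcd s**2+8s+12.

s**2+8s+12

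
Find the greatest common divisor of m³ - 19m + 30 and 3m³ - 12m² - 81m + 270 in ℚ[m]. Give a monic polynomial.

m² + 2m - 15

Euclidean algorithm in ℚ[m]:
  m³ - 19m + 30 = (1/3)(3m³ - 12m² - 81m + 270) + (4m² + 8m - 60)
  3m³ - 12m² - 81m + 270 = ((3/4)m - 9/2)(4m² + 8m - 60) + (0)
Last nonzero remainder: 4m² + 8m - 60. Dividing through by 4 gives the monic gcd m² + 2m - 15.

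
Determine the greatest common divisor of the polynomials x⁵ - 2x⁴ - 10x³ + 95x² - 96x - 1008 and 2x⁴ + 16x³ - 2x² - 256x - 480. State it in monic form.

x³ + 3x² - 16x - 48

Euclidean algorithm in ℚ[x]:
  x⁵ - 2x⁴ - 10x³ + 95x² - 96x - 1008 = ((1/2)x - 5)(2x⁴ + 16x³ - 2x² - 256x - 480) + (71x³ + 213x² - 1136x - 3408)
  2x⁴ + 16x³ - 2x² - 256x - 480 = ((2/71)x + 10/71)(71x³ + 213x² - 1136x - 3408) + (0)
Last nonzero remainder: 71x³ + 213x² - 1136x - 3408. Dividing through by 71 gives the monic gcd x³ + 3x² - 16x - 48.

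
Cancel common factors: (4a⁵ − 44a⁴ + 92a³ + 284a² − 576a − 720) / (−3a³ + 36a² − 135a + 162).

Repeated division with remainder:
  4a⁵ − 44a⁴ + 92a³ + 284a² − 576a − 720 = (−(4/3)a² − (4/3)a + 40/3)(−3a³ + 36a² − 135a + 162) + (−160a² + 1440a − 2880)
  −3a³ + 36a² − 135a + 162 = ((3/160)a − 9/160)(−160a² + 1440a − 2880) + (0)
Last nonzero remainder: −160a² + 1440a − 2880. Dividing through by −160 gives the monic gcd a² − 9a + 18.
Cancel a² − 9a + 18 from numerator and denominator to get the reduced form.

(−4a³ + 8a² + 52a + 40)/(3a − 9)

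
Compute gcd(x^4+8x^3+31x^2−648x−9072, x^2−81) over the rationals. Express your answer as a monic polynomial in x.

x^2−81

By polynomial division,
  x^4+8x^3+31x^2−648x−9072 = (x^2+8x+112)(x^2−81) + (0)
The last nonzero remainder x^2−81 is already monic.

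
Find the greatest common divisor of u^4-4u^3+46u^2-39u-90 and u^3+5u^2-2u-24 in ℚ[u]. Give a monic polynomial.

u-2

Euclidean algorithm in ℚ[u]:
  u^4-4u^3+46u^2-39u-90 = (u-9)(u^3+5u^2-2u-24) + (93u^2-33u-306)
  u^3+5u^2-2u-24 = ((1/93)u+166/2883)(93u^2-33u-306) + ((3066/961)u-6132/961)
  93u^2-33u-306 = ((29791/1022)u+49011/1022)((3066/961)u-6132/961) + (0)
Last nonzero remainder: (3066/961)u-6132/961. Dividing through by 3066/961 gives the monic gcd u-2.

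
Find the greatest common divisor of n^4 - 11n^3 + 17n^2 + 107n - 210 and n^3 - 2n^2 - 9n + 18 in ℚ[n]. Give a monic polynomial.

Euclidean algorithm in ℚ[n]:
  n^4 - 11n^3 + 17n^2 + 107n - 210 = (n - 9)(n^3 - 2n^2 - 9n + 18) + (8n^2 + 8n - 48)
  n^3 - 2n^2 - 9n + 18 = ((1/8)n - 3/8)(8n^2 + 8n - 48) + (0)
Last nonzero remainder: 8n^2 + 8n - 48. Dividing through by 8 gives the monic gcd n^2 + n - 6.

n^2 + n - 6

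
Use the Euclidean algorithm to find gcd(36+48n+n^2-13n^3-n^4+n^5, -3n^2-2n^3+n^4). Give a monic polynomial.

-3-2n+n^2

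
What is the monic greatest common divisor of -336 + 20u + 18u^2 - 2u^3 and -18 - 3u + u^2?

-6 + u

Repeated division with remainder:
  -2u^3 + 18u^2 + 20u - 336 = (-2u + 12)(u^2 - 3u - 18) + (20u - 120)
  u^2 - 3u - 18 = ((1/20)u + 3/20)(20u - 120) + (0)
Last nonzero remainder: 20u - 120. Dividing through by 20 gives the monic gcd u - 6.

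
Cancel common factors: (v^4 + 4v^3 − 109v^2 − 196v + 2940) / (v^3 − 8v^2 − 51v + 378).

Euclidean algorithm in ℚ[v]:
  v^4 + 4v^3 − 109v^2 − 196v + 2940 = (v + 12)(v^3 − 8v^2 − 51v + 378) + (38v^2 + 38v − 1596)
  v^3 − 8v^2 − 51v + 378 = ((1/38)v − 9/38)(38v^2 + 38v − 1596) + (0)
Last nonzero remainder: 38v^2 + 38v − 1596. Dividing through by 38 gives the monic gcd v^2 + v − 42.
Cancel v^2 + v − 42 from numerator and denominator to get the reduced form.

(v^2 + 3v − 70)/(v − 9)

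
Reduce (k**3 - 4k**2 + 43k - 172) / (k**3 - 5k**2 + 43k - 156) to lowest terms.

Euclidean algorithm in ℚ[k]:
  k**3 - 4k**2 + 43k - 172 = (k**3 - 5k**2 + 43k - 156) + (k**2 - 16)
  k**3 - 5k**2 + 43k - 156 = (k - 5)(k**2 - 16) + (59k - 236)
  k**2 - 16 = ((1/59)k + 4/59)(59k - 236) + (0)
Last nonzero remainder: 59k - 236. Dividing through by 59 gives the monic gcd k - 4.
Cancel k - 4 from numerator and denominator to get the reduced form.

(k**2 + 43)/(k**2 - k + 39)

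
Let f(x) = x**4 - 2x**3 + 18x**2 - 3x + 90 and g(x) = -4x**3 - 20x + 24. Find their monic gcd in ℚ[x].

x**2 + x + 6

Repeated division with remainder:
  x**4 - 2x**3 + 18x**2 - 3x + 90 = (-(1/4)x + 1/2)(-4x**3 - 20x + 24) + (13x**2 + 13x + 78)
  -4x**3 - 20x + 24 = (-(4/13)x + 4/13)(13x**2 + 13x + 78) + (0)
Last nonzero remainder: 13x**2 + 13x + 78. Dividing through by 13 gives the monic gcd x**2 + x + 6.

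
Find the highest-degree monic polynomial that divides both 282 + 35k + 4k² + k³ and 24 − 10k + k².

1

By polynomial division,
  k³ + 4k² + 35k + 282 = (k + 14)(k² − 10k + 24) + (151k − 54)
  k² − 10k + 24 = ((1/151)k − 1456/22801)(151k − 54) + (468600/22801)
  151k − 54 = ((3442951/468600)k − 205209/78100)(468600/22801) + (0)
The last nonzero remainder is the constant 468600/22801, so the polynomials are coprime and gcd = 1.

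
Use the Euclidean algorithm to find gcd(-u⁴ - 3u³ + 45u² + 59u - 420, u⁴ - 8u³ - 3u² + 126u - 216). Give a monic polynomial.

u² + u - 12

By polynomial division,
  -u⁴ - 3u³ + 45u² + 59u - 420 = (-1)(u⁴ - 8u³ - 3u² + 126u - 216) + (-11u³ + 42u² + 185u - 636)
  u⁴ - 8u³ - 3u² + 126u - 216 = (-(1/11)u + 46/121)(-11u³ + 42u² + 185u - 636) + (-(260/121)u² - (260/121)u + 3120/121)
  -11u³ + 42u² + 185u - 636 = ((1331/260)u - 6413/260)(-(260/121)u² - (260/121)u + 3120/121) + (0)
Last nonzero remainder: -(260/121)u² - (260/121)u + 3120/121. Dividing through by -260/121 gives the monic gcd u² + u - 12.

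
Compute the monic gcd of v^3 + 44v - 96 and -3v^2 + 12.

v - 2

Apply the Euclidean algorithm:
  v^3 + 44v - 96 = (-(1/3)v)(-3v^2 + 12) + (48v - 96)
  -3v^2 + 12 = (-(1/16)v - 1/8)(48v - 96) + (0)
Last nonzero remainder: 48v - 96. Dividing through by 48 gives the monic gcd v - 2.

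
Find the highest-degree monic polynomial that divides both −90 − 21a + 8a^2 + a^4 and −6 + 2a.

−3 + a

Apply the Euclidean algorithm:
  a^4 + 8a^2 − 21a − 90 = ((1/2)a^3 + (3/2)a^2 + (17/2)a + 15)(2a − 6) + (0)
Last nonzero remainder: 2a − 6. Dividing through by 2 gives the monic gcd a − 3.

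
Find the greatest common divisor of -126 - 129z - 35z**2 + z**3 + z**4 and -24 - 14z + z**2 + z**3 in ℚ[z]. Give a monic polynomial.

Euclidean algorithm in ℚ[z]:
  z**4 + z**3 - 35z**2 - 129z - 126 = (z)(z**3 + z**2 - 14z - 24) + (-21z**2 - 105z - 126)
  z**3 + z**2 - 14z - 24 = (-(1/21)z + 4/21)(-21z**2 - 105z - 126) + (0)
Last nonzero remainder: -21z**2 - 105z - 126. Dividing through by -21 gives the monic gcd z**2 + 5z + 6.

6 + 5z + z**2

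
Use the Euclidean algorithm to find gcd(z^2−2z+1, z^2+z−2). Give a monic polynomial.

By polynomial division,
  z^2−2z+1 = (z^2+z−2) + (−3z+3)
  z^2+z−2 = (−(1/3)z−2/3)(−3z+3) + (0)
Last nonzero remainder: −3z+3. Dividing through by −3 gives the monic gcd z−1.

z−1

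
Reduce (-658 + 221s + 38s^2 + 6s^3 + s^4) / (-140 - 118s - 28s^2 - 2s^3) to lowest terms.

(94 - 45s + s^2 - s^3)/(20 + 14s + 2s^2)

Euclidean algorithm in ℚ[s]:
  s^4 + 6s^3 + 38s^2 + 221s - 658 = (-(1/2)s + 4)(-2s^3 - 28s^2 - 118s - 140) + (91s^2 + 623s - 98)
  -2s^3 - 28s^2 - 118s - 140 = (-(2/91)s - 186/1183)(91s^2 + 623s - 98) + (-(3752/169)s - 26264/169)
  91s^2 + 623s - 98 = (-(2197/536)s + 169/268)(-(3752/169)s - 26264/169) + (0)
Last nonzero remainder: -(3752/169)s - 26264/169. Dividing through by -3752/169 gives the monic gcd s + 7.
Cancel s + 7 from numerator and denominator to get the reduced form.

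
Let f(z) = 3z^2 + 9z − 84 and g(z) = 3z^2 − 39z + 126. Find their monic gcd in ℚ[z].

1

By polynomial division,
  3z^2 + 9z − 84 = (3z^2 − 39z + 126) + (48z − 210)
  3z^2 − 39z + 126 = ((1/16)z − 69/128)(48z − 210) + (819/64)
  48z − 210 = ((1024/273)z − 640/39)(819/64) + (0)
The last nonzero remainder is the constant 819/64, so the polynomials are coprime and gcd = 1.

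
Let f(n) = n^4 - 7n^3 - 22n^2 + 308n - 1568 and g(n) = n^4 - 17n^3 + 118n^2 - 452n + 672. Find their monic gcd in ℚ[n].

n^3 - 14n^2 + 76n - 224

Euclidean algorithm in ℚ[n]:
  n^4 - 7n^3 - 22n^2 + 308n - 1568 = (n^4 - 17n^3 + 118n^2 - 452n + 672) + (10n^3 - 140n^2 + 760n - 2240)
  n^4 - 17n^3 + 118n^2 - 452n + 672 = ((1/10)n - 3/10)(10n^3 - 140n^2 + 760n - 2240) + (0)
Last nonzero remainder: 10n^3 - 140n^2 + 760n - 2240. Dividing through by 10 gives the monic gcd n^3 - 14n^2 + 76n - 224.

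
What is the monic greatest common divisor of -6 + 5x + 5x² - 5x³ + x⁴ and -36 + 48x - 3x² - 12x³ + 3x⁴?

-6 + 11x - 6x² + x³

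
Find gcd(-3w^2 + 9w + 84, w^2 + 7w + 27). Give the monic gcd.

Apply the Euclidean algorithm:
  -3w^2 + 9w + 84 = (-3)(w^2 + 7w + 27) + (30w + 165)
  w^2 + 7w + 27 = ((1/30)w + 1/20)(30w + 165) + (75/4)
  30w + 165 = ((8/5)w + 44/5)(75/4) + (0)
The last nonzero remainder is the constant 75/4, so the polynomials are coprime and gcd = 1.

1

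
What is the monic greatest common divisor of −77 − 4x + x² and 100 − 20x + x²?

1

By polynomial division,
  x² − 4x − 77 = (x² − 20x + 100) + (16x − 177)
  x² − 20x + 100 = ((1/16)x − 143/256)(16x − 177) + (289/256)
  16x − 177 = ((4096/289)x − 45312/289)(289/256) + (0)
The last nonzero remainder is the constant 289/256, so the polynomials are coprime and gcd = 1.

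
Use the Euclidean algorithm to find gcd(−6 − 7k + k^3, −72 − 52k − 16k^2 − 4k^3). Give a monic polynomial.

2 + k

Repeated division with remainder:
  k^3 − 7k − 6 = (−1/4)(−4k^3 − 16k^2 − 52k − 72) + (−4k^2 − 20k − 24)
  −4k^3 − 16k^2 − 52k − 72 = (k − 1)(−4k^2 − 20k − 24) + (−48k − 96)
  −4k^2 − 20k − 24 = ((1/12)k + 1/4)(−48k − 96) + (0)
Last nonzero remainder: −48k − 96. Dividing through by −48 gives the monic gcd k + 2.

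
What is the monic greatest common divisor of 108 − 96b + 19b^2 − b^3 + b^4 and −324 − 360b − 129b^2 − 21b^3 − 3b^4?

27 + 3b + b^2

Euclidean algorithm in ℚ[b]:
  b^4 − b^3 + 19b^2 − 96b + 108 = (−1/3)(−3b^4 − 21b^3 − 129b^2 − 360b − 324) + (−8b^3 − 24b^2 − 216b)
  −3b^4 − 21b^3 − 129b^2 − 360b − 324 = ((3/8)b + 3/2)(−8b^3 − 24b^2 − 216b) + (−12b^2 − 36b − 324)
  −8b^3 − 24b^2 − 216b = ((2/3)b)(−12b^2 − 36b − 324) + (0)
Last nonzero remainder: −12b^2 − 36b − 324. Dividing through by −12 gives the monic gcd b^2 + 3b + 27.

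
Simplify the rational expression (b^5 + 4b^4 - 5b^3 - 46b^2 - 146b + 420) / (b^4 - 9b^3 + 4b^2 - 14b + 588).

(b^3 - 19b + 30)/(b^2 - 13b + 42)

Repeated division with remainder:
  b^5 + 4b^4 - 5b^3 - 46b^2 - 146b + 420 = (b + 13)(b^4 - 9b^3 + 4b^2 - 14b + 588) + (108b^3 - 84b^2 - 552b - 7224)
  b^4 - 9b^3 + 4b^2 - 14b + 588 = ((1/108)b - 37/486)(108b^3 - 84b^2 - 552b - 7224) + ((220/81)b^2 + (880/81)b + 3080/81)
  108b^3 - 84b^2 - 552b - 7224 = ((2187/55)b - 10449/55)((220/81)b^2 + (880/81)b + 3080/81) + (0)
Last nonzero remainder: (220/81)b^2 + (880/81)b + 3080/81. Dividing through by 220/81 gives the monic gcd b^2 + 4b + 14.
Cancel b^2 + 4b + 14 from numerator and denominator to get the reduced form.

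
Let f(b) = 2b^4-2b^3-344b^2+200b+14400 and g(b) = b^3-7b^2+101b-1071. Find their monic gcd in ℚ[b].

By polynomial division,
  2b^4-2b^3-344b^2+200b+14400 = (2b+12)(b^3-7b^2+101b-1071) + (-462b^2+1130b+27252)
  b^3-7b^2+101b-1071 = (-(1/462)b+526/53361)(-462b^2+1130b+27252) + ((7942687/53361)b-7942687/5929)
  -462b^2+1130b+27252 = (-(24652782/7942687)b-161577108/7942687)((7942687/53361)b-7942687/5929) + (0)
Last nonzero remainder: (7942687/53361)b-7942687/5929. Dividing through by 7942687/53361 gives the monic gcd b-9.

b-9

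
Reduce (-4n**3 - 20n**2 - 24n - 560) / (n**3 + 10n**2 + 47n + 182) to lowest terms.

(-4n**2 + 8n - 80)/(n**2 + 3n + 26)

Apply the Euclidean algorithm:
  -4n**3 - 20n**2 - 24n - 560 = (-4)(n**3 + 10n**2 + 47n + 182) + (20n**2 + 164n + 168)
  n**3 + 10n**2 + 47n + 182 = ((1/20)n + 9/100)(20n**2 + 164n + 168) + ((596/25)n + 4172/25)
  20n**2 + 164n + 168 = ((125/149)n + 150/149)((596/25)n + 4172/25) + (0)
Last nonzero remainder: (596/25)n + 4172/25. Dividing through by 596/25 gives the monic gcd n + 7.
Cancel n + 7 from numerator and denominator to get the reduced form.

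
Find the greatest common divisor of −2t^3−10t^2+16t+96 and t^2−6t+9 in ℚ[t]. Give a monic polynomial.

t−3

Apply the Euclidean algorithm:
  −2t^3−10t^2+16t+96 = (−2t−22)(t^2−6t+9) + (−98t+294)
  t^2−6t+9 = (−(1/98)t+3/98)(−98t+294) + (0)
Last nonzero remainder: −98t+294. Dividing through by −98 gives the monic gcd t−3.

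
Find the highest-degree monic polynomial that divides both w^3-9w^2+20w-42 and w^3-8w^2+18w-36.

w^2-2w+6

Repeated division with remainder:
  w^3-9w^2+20w-42 = (w^3-8w^2+18w-36) + (-w^2+2w-6)
  w^3-8w^2+18w-36 = (-w+6)(-w^2+2w-6) + (0)
Last nonzero remainder: -w^2+2w-6. Dividing through by -1 gives the monic gcd w^2-2w+6.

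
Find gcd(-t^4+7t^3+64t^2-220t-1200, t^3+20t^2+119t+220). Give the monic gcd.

By polynomial division,
  -t^4+7t^3+64t^2-220t-1200 = (-t+27)(t^3+20t^2+119t+220) + (-357t^2-3213t-7140)
  t^3+20t^2+119t+220 = (-(1/357)t-11/357)(-357t^2-3213t-7140) + (0)
Last nonzero remainder: -357t^2-3213t-7140. Dividing through by -357 gives the monic gcd t^2+9t+20.

t^2+9t+20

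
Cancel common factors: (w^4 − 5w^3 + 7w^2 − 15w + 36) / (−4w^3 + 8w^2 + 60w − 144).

(−w^2 − w − 4)/(4w + 16)

Repeated division with remainder:
  w^4 − 5w^3 + 7w^2 − 15w + 36 = (−(1/4)w + 3/4)(−4w^3 + 8w^2 + 60w − 144) + (16w^2 − 96w + 144)
  −4w^3 + 8w^2 + 60w − 144 = (−(1/4)w − 1)(16w^2 − 96w + 144) + (0)
Last nonzero remainder: 16w^2 − 96w + 144. Dividing through by 16 gives the monic gcd w^2 − 6w + 9.
Cancel w^2 − 6w + 9 from numerator and denominator to get the reduced form.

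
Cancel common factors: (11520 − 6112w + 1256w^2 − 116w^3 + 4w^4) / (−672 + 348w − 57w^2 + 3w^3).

(−1440 + 584w − 84w^2 + 4w^3)/(84 − 33w + 3w^2)

By polynomial division,
  4w^4 − 116w^3 + 1256w^2 − 6112w + 11520 = ((4/3)w − 40/3)(3w^3 − 57w^2 + 348w − 672) + (32w^2 − 576w + 2560)
  3w^3 − 57w^2 + 348w − 672 = ((3/32)w − 3/32)(32w^2 − 576w + 2560) + (54w − 432)
  32w^2 − 576w + 2560 = ((16/27)w − 160/27)(54w − 432) + (0)
Last nonzero remainder: 54w − 432. Dividing through by 54 gives the monic gcd w − 8.
Cancel w − 8 from numerator and denominator to get the reduced form.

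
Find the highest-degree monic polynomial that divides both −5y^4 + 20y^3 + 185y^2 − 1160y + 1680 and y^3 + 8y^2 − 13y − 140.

By polynomial division,
  −5y^4 + 20y^3 + 185y^2 − 1160y + 1680 = (−5y + 60)(y^3 + 8y^2 − 13y − 140) + (−360y^2 − 1080y + 10080)
  y^3 + 8y^2 − 13y − 140 = (−(1/360)y − 1/72)(−360y^2 − 1080y + 10080) + (0)
Last nonzero remainder: −360y^2 − 1080y + 10080. Dividing through by −360 gives the monic gcd y^2 + 3y − 28.

y^2 + 3y − 28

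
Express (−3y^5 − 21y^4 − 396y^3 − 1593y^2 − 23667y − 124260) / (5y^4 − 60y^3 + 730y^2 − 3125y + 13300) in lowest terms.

(−3y^3 − 42y^2 − 462y − 1635)/(5y^2 − 25y + 175)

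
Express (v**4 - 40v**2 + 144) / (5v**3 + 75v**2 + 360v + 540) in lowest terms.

Apply the Euclidean algorithm:
  v**4 - 40v**2 + 144 = ((1/5)v - 3)(5v**3 + 75v**2 + 360v + 540) + (113v**2 + 972v + 1764)
  5v**3 + 75v**2 + 360v + 540 = ((5/113)v + 3615/12769)(113v**2 + 972v + 1764) + ((86400/12769)v + 518400/12769)
  113v**2 + 972v + 1764 = ((1442897/86400)v + 625681/14400)((86400/12769)v + 518400/12769) + (0)
Last nonzero remainder: (86400/12769)v + 518400/12769. Dividing through by 86400/12769 gives the monic gcd v + 6.
Cancel v + 6 from numerator and denominator to get the reduced form.

(v**3 - 6v**2 - 4v + 24)/(5v**2 + 45v + 90)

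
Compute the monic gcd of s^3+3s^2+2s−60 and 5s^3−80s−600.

By polynomial division,
  s^3+3s^2+2s−60 = (1/5)(5s^3−80s−600) + (3s^2+18s+60)
  5s^3−80s−600 = ((5/3)s−10)(3s^2+18s+60) + (0)
Last nonzero remainder: 3s^2+18s+60. Dividing through by 3 gives the monic gcd s^2+6s+20.

s^2+6s+20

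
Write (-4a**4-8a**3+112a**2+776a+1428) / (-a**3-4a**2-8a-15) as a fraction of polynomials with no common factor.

By polynomial division,
  -4a**4-8a**3+112a**2+776a+1428 = (4a-8)(-a**3-4a**2-8a-15) + (112a**2+772a+1308)
  -a**3-4a**2-8a-15 = (-(1/112)a+81/3136)(112a**2+772a+1308) + (-(12749/784)a-38247/784)
  112a**2+772a+1308 = (-(87808/12749)a-341824/12749)(-(12749/784)a-38247/784) + (0)
Last nonzero remainder: -(12749/784)a-38247/784. Dividing through by -12749/784 gives the monic gcd a+3.
Cancel a+3 from numerator and denominator to get the reduced form.

(4a**3-4a**2-100a-476)/(a**2+a+5)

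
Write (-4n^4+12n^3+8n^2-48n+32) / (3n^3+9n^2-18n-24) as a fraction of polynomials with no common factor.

(-4n^3+4n^2+16n-16)/(3n^2+15n+12)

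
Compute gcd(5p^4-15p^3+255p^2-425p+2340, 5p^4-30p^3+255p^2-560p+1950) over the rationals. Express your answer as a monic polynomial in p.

Euclidean algorithm in ℚ[p]:
  5p^4-15p^3+255p^2-425p+2340 = (5p^4-30p^3+255p^2-560p+1950) + (15p^3+135p+390)
  5p^4-30p^3+255p^2-560p+1950 = ((1/3)p-2)(15p^3+135p+390) + (210p^2-420p+2730)
  15p^3+135p+390 = ((1/14)p+1/7)(210p^2-420p+2730) + (0)
Last nonzero remainder: 210p^2-420p+2730. Dividing through by 210 gives the monic gcd p^2-2p+13.

p^2-2p+13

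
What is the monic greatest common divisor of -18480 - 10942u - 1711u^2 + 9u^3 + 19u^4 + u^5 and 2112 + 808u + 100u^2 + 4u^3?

88 + 19u + u^2

Repeated division with remainder:
  u^5 + 19u^4 + 9u^3 - 1711u^2 - 10942u - 18480 = ((1/4)u^2 - (3/2)u - 43/4)(4u^3 + 100u^2 + 808u + 2112) + (48u^2 + 912u + 4224)
  4u^3 + 100u^2 + 808u + 2112 = ((1/12)u + 1/2)(48u^2 + 912u + 4224) + (0)
Last nonzero remainder: 48u^2 + 912u + 4224. Dividing through by 48 gives the monic gcd u^2 + 19u + 88.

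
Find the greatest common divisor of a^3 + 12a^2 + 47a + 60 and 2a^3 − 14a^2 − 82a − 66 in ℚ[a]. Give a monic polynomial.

By polynomial division,
  a^3 + 12a^2 + 47a + 60 = (1/2)(2a^3 − 14a^2 − 82a − 66) + (19a^2 + 88a + 93)
  2a^3 − 14a^2 − 82a − 66 = ((2/19)a − 442/361)(19a^2 + 88a + 93) + ((5760/361)a + 17280/361)
  19a^2 + 88a + 93 = ((6859/5760)a + 11191/5760)((5760/361)a + 17280/361) + (0)
Last nonzero remainder: (5760/361)a + 17280/361. Dividing through by 5760/361 gives the monic gcd a + 3.

a + 3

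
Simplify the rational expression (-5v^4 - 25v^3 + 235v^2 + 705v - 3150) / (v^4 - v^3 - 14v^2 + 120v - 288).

(-5v^2 - 10v + 175)/(v^2 - 4v + 16)

Euclidean algorithm in ℚ[v]:
  -5v^4 - 25v^3 + 235v^2 + 705v - 3150 = (-5)(v^4 - v^3 - 14v^2 + 120v - 288) + (-30v^3 + 165v^2 + 1305v - 4590)
  v^4 - v^3 - 14v^2 + 120v - 288 = (-(1/30)v - 3/20)(-30v^3 + 165v^2 + 1305v - 4590) + ((217/4)v^2 + (651/4)v - 1953/2)
  -30v^3 + 165v^2 + 1305v - 4590 = (-(120/217)v + 1020/217)((217/4)v^2 + (651/4)v - 1953/2) + (0)
Last nonzero remainder: (217/4)v^2 + (651/4)v - 1953/2. Dividing through by 217/4 gives the monic gcd v^2 + 3v - 18.
Cancel v^2 + 3v - 18 from numerator and denominator to get the reduced form.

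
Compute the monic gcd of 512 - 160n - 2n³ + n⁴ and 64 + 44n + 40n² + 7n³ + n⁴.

By polynomial division,
  n⁴ - 2n³ - 160n + 512 = (n⁴ + 7n³ + 40n² + 44n + 64) + (-9n³ - 40n² - 204n + 448)
  n⁴ + 7n³ + 40n² + 44n + 64 = (-(1/9)n - 23/81)(-9n³ - 40n² - 204n + 448) + ((484/81)n² + (968/27)n + 15488/81)
  -9n³ - 40n² - 204n + 448 = (-(729/484)n + 567/242)((484/81)n² + (968/27)n + 15488/81) + (0)
Last nonzero remainder: (484/81)n² + (968/27)n + 15488/81. Dividing through by 484/81 gives the monic gcd n² + 6n + 32.

32 + 6n + n²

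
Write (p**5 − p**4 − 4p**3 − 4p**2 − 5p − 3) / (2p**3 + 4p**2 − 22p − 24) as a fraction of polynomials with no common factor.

(p**3 + p**2 + p + 1)/(2p + 8)

Repeated division with remainder:
  p**5 − p**4 − 4p**3 − 4p**2 − 5p − 3 = ((1/2)p**2 − (3/2)p + 13/2)(2p**3 + 4p**2 − 22p − 24) + (−51p**2 + 102p + 153)
  2p**3 + 4p**2 − 22p − 24 = (−(2/51)p − 8/51)(−51p**2 + 102p + 153) + (0)
Last nonzero remainder: −51p**2 + 102p + 153. Dividing through by −51 gives the monic gcd p**2 − 2p − 3.
Cancel p**2 − 2p − 3 from numerator and denominator to get the reduced form.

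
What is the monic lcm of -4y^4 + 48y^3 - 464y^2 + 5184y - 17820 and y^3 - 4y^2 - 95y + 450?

y^5 - 2y^4 - 4y^3 - 136y^2 - 8505y + 44550

Apply the Euclidean algorithm:
  -4y^4 + 48y^3 - 464y^2 + 5184y - 17820 = (-4y + 32)(y^3 - 4y^2 - 95y + 450) + (-716y^2 + 10024y - 32220)
  y^3 - 4y^2 - 95y + 450 = (-(1/716)y - 5/358)(-716y^2 + 10024y - 32220) + (0)
Last nonzero remainder: -716y^2 + 10024y - 32220. Dividing through by -716 gives the monic gcd y^2 - 14y + 45.
Then lcm(f, g) = f·g / gcd(f, g); expanding and making the result monic gives the answer.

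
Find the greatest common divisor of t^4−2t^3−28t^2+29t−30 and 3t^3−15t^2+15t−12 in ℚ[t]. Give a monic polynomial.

t^2−t+1

Euclidean algorithm in ℚ[t]:
  t^4−2t^3−28t^2+29t−30 = ((1/3)t+1)(3t^3−15t^2+15t−12) + (−18t^2+18t−18)
  3t^3−15t^2+15t−12 = (−(1/6)t+2/3)(−18t^2+18t−18) + (0)
Last nonzero remainder: −18t^2+18t−18. Dividing through by −18 gives the monic gcd t^2−t+1.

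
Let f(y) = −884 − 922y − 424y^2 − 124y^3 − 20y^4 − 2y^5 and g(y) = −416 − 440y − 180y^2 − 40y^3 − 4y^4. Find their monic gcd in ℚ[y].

Repeated division with remainder:
  −2y^5 − 20y^4 − 124y^3 − 424y^2 − 922y − 884 = ((1/2)y)(−4y^4 − 40y^3 − 180y^2 − 440y − 416) + (−34y^3 − 204y^2 − 714y − 884)
  −4y^4 − 40y^3 − 180y^2 − 440y − 416 = ((2/17)y + 8/17)(−34y^3 − 204y^2 − 714y − 884) + (0)
Last nonzero remainder: −34y^3 − 204y^2 − 714y − 884. Dividing through by −34 gives the monic gcd y^3 + 6y^2 + 21y + 26.

26 + 21y + 6y^2 + y^3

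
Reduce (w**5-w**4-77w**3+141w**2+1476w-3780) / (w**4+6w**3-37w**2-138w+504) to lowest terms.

(w**2-11w+30)/(w-4)

Apply the Euclidean algorithm:
  w**5-w**4-77w**3+141w**2+1476w-3780 = (w-7)(w**4+6w**3-37w**2-138w+504) + (2w**3+20w**2+6w-252)
  w**4+6w**3-37w**2-138w+504 = ((1/2)w-2)(2w**3+20w**2+6w-252) + (0)
Last nonzero remainder: 2w**3+20w**2+6w-252. Dividing through by 2 gives the monic gcd w**3+10w**2+3w-126.
Cancel w**3+10w**2+3w-126 from numerator and denominator to get the reduced form.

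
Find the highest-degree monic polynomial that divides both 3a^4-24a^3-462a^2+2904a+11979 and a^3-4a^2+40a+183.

a+3

By polynomial division,
  3a^4-24a^3-462a^2+2904a+11979 = (3a-12)(a^3-4a^2+40a+183) + (-630a^2+2835a+14175)
  a^3-4a^2+40a+183 = (-(1/630)a-1/1260)(-630a^2+2835a+14175) + ((259/4)a+777/4)
  -630a^2+2835a+14175 = (-(360/37)a+2700/37)((259/4)a+777/4) + (0)
Last nonzero remainder: (259/4)a+777/4. Dividing through by 259/4 gives the monic gcd a+3.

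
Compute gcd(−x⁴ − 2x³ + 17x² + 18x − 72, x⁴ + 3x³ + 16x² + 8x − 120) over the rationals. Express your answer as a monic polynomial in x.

x² + x − 6

Euclidean algorithm in ℚ[x]:
  −x⁴ − 2x³ + 17x² + 18x − 72 = (−1)(x⁴ + 3x³ + 16x² + 8x − 120) + (x³ + 33x² + 26x − 192)
  x⁴ + 3x³ + 16x² + 8x − 120 = (x − 30)(x³ + 33x² + 26x − 192) + (980x² + 980x − 5880)
  x³ + 33x² + 26x − 192 = ((1/980)x + 8/245)(980x² + 980x − 5880) + (0)
Last nonzero remainder: 980x² + 980x − 5880. Dividing through by 980 gives the monic gcd x² + x − 6.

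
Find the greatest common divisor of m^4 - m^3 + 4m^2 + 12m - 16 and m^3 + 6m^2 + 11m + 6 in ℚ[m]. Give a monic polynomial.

m + 2

Euclidean algorithm in ℚ[m]:
  m^4 - m^3 + 4m^2 + 12m - 16 = (m - 7)(m^3 + 6m^2 + 11m + 6) + (35m^2 + 83m + 26)
  m^3 + 6m^2 + 11m + 6 = ((1/35)m + 127/1225)(35m^2 + 83m + 26) + ((2024/1225)m + 4048/1225)
  35m^2 + 83m + 26 = ((42875/2024)m + 15925/2024)((2024/1225)m + 4048/1225) + (0)
Last nonzero remainder: (2024/1225)m + 4048/1225. Dividing through by 2024/1225 gives the monic gcd m + 2.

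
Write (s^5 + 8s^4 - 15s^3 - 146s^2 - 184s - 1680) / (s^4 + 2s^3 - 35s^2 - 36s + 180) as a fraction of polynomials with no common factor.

(s^3 + 7s^2 + 8s + 56)/(s^2 + s - 6)

By polynomial division,
  s^5 + 8s^4 - 15s^3 - 146s^2 - 184s - 1680 = (s + 6)(s^4 + 2s^3 - 35s^2 - 36s + 180) + (8s^3 + 100s^2 - 148s - 2760)
  s^4 + 2s^3 - 35s^2 - 36s + 180 = ((1/8)s - 21/16)(8s^3 + 100s^2 - 148s - 2760) + ((459/4)s^2 + (459/4)s - 6885/2)
  8s^3 + 100s^2 - 148s - 2760 = ((32/459)s + 368/459)((459/4)s^2 + (459/4)s - 6885/2) + (0)
Last nonzero remainder: (459/4)s^2 + (459/4)s - 6885/2. Dividing through by 459/4 gives the monic gcd s^2 + s - 30.
Cancel s^2 + s - 30 from numerator and denominator to get the reduced form.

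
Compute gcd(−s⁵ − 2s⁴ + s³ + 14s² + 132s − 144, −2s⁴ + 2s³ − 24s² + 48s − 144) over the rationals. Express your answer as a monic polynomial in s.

s² + 2s + 12

Repeated division with remainder:
  −s⁵ − 2s⁴ + s³ + 14s² + 132s − 144 = ((1/2)s + 3/2)(−2s⁴ + 2s³ − 24s² + 48s − 144) + (10s³ + 26s² + 132s + 72)
  −2s⁴ + 2s³ − 24s² + 48s − 144 = (−(1/5)s + 18/25)(10s³ + 26s² + 132s + 72) + (−(408/25)s² − (816/25)s − 4896/25)
  10s³ + 26s² + 132s + 72 = (−(125/204)s − 25/68)(−(408/25)s² − (816/25)s − 4896/25) + (0)
Last nonzero remainder: −(408/25)s² − (816/25)s − 4896/25. Dividing through by −408/25 gives the monic gcd s² + 2s + 12.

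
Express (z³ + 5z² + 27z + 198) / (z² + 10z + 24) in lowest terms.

Repeated division with remainder:
  z³ + 5z² + 27z + 198 = (z - 5)(z² + 10z + 24) + (53z + 318)
  z² + 10z + 24 = ((1/53)z + 4/53)(53z + 318) + (0)
Last nonzero remainder: 53z + 318. Dividing through by 53 gives the monic gcd z + 6.
Cancel z + 6 from numerator and denominator to get the reduced form.

(z² - z + 33)/(z + 4)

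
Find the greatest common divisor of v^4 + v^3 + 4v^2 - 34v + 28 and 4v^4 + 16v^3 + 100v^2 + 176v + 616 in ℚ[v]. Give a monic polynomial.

v^2 + 4v + 14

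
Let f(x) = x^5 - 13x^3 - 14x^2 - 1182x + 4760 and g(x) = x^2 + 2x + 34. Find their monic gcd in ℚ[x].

Repeated division with remainder:
  x^5 - 13x^3 - 14x^2 - 1182x + 4760 = (x^3 - 2x^2 - 43x + 140)(x^2 + 2x + 34) + (0)
The last nonzero remainder x^2 + 2x + 34 is already monic.

x^2 + 2x + 34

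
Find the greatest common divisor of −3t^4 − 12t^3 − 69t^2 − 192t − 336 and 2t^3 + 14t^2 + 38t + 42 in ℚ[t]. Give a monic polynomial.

t^2 + 4t + 7

Euclidean algorithm in ℚ[t]:
  −3t^4 − 12t^3 − 69t^2 − 192t − 336 = (−(3/2)t + 9/2)(2t^3 + 14t^2 + 38t + 42) + (−75t^2 − 300t − 525)
  2t^3 + 14t^2 + 38t + 42 = (−(2/75)t − 2/25)(−75t^2 − 300t − 525) + (0)
Last nonzero remainder: −75t^2 − 300t − 525. Dividing through by −75 gives the monic gcd t^2 + 4t + 7.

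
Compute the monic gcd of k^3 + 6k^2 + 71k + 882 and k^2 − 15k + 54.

1

Repeated division with remainder:
  k^3 + 6k^2 + 71k + 882 = (k + 21)(k^2 − 15k + 54) + (332k − 252)
  k^2 − 15k + 54 = ((1/332)k − 591/13778)(332k − 252) + (297540/6889)
  332k − 252 = ((571787/74385)k − 48223/8265)(297540/6889) + (0)
The last nonzero remainder is the constant 297540/6889, so the polynomials are coprime and gcd = 1.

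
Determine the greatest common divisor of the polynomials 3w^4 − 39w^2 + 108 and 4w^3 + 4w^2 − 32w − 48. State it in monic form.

w^2 − w − 6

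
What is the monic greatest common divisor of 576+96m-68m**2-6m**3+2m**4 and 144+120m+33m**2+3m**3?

12+7m+m**2

By polynomial division,
  2m**4-6m**3-68m**2+96m+576 = ((2/3)m-28/3)(3m**3+33m**2+120m+144) + (160m**2+1120m+1920)
  3m**3+33m**2+120m+144 = ((3/160)m+3/40)(160m**2+1120m+1920) + (0)
Last nonzero remainder: 160m**2+1120m+1920. Dividing through by 160 gives the monic gcd m**2+7m+12.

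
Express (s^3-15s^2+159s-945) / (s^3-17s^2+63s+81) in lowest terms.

Apply the Euclidean algorithm:
  s^3-15s^2+159s-945 = (s^3-17s^2+63s+81) + (2s^2+96s-1026)
  s^3-17s^2+63s+81 = ((1/2)s-65/2)(2s^2+96s-1026) + (3696s-33264)
  2s^2+96s-1026 = ((1/1848)s+19/616)(3696s-33264) + (0)
Last nonzero remainder: 3696s-33264. Dividing through by 3696 gives the monic gcd s-9.
Cancel s-9 from numerator and denominator to get the reduced form.

(s^2-6s+105)/(s^2-8s-9)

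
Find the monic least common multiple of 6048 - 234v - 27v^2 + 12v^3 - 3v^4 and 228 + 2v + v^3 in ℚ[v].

Repeated division with remainder:
  -3v^4 + 12v^3 - 27v^2 - 234v + 6048 = (-3v + 12)(v^3 + 2v + 228) + (-21v^2 + 426v + 3312)
  v^3 + 2v + 228 = (-(1/21)v - 142/147)(-21v^2 + 426v + 3312) + ((27990/49)v + 167940/49)
  -21v^2 + 426v + 3312 = (-(343/9330)v + 4508/4665)((27990/49)v + 167940/49) + (0)
Last nonzero remainder: (27990/49)v + 167940/49. Dividing through by 27990/49 gives the monic gcd v + 6.
Then lcm(f, g) = f·g / gcd(f, g); expanding and making the result monic gives the answer.

-76608 + 15060v - 2142v^2 - 128v^3 + 71v^4 - 10v^5 + v^6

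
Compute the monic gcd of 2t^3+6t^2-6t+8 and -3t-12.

Euclidean algorithm in ℚ[t]:
  2t^3+6t^2-6t+8 = (-(2/3)t^2+(2/3)t-2/3)(-3t-12) + (0)
Last nonzero remainder: -3t-12. Dividing through by -3 gives the monic gcd t+4.

t+4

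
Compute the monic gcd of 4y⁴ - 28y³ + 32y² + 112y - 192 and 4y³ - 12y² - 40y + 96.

y² - 6y + 8

Repeated division with remainder:
  4y⁴ - 28y³ + 32y² + 112y - 192 = (y - 4)(4y³ - 12y² - 40y + 96) + (24y² - 144y + 192)
  4y³ - 12y² - 40y + 96 = ((1/6)y + 1/2)(24y² - 144y + 192) + (0)
Last nonzero remainder: 24y² - 144y + 192. Dividing through by 24 gives the monic gcd y² - 6y + 8.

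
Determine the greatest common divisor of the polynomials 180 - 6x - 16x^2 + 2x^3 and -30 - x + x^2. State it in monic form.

-6 + x

Repeated division with remainder:
  2x^3 - 16x^2 - 6x + 180 = (2x - 14)(x^2 - x - 30) + (40x - 240)
  x^2 - x - 30 = ((1/40)x + 1/8)(40x - 240) + (0)
Last nonzero remainder: 40x - 240. Dividing through by 40 gives the monic gcd x - 6.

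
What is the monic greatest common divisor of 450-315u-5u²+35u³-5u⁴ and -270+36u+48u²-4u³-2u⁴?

-9+u²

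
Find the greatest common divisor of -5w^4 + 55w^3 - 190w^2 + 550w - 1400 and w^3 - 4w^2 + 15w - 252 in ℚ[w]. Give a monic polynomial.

w - 7

Euclidean algorithm in ℚ[w]:
  -5w^4 + 55w^3 - 190w^2 + 550w - 1400 = (-5w + 35)(w^3 - 4w^2 + 15w - 252) + (25w^2 - 1235w + 7420)
  w^3 - 4w^2 + 15w - 252 = ((1/25)w + 227/125)(25w^2 - 1235w + 7420) + ((49024/25)w - 343168/25)
  25w^2 - 1235w + 7420 = ((625/49024)w - 6625/12256)((49024/25)w - 343168/25) + (0)
Last nonzero remainder: (49024/25)w - 343168/25. Dividing through by 49024/25 gives the monic gcd w - 7.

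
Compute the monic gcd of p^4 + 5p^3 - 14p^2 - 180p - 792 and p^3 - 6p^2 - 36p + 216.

Apply the Euclidean algorithm:
  p^4 + 5p^3 - 14p^2 - 180p - 792 = (p + 11)(p^3 - 6p^2 - 36p + 216) + (88p^2 - 3168)
  p^3 - 6p^2 - 36p + 216 = ((1/88)p - 3/44)(88p^2 - 3168) + (0)
Last nonzero remainder: 88p^2 - 3168. Dividing through by 88 gives the monic gcd p^2 - 36.

p^2 - 36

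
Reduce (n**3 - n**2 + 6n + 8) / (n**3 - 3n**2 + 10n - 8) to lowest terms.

(n + 1)/(n - 1)

By polynomial division,
  n**3 - n**2 + 6n + 8 = (n**3 - 3n**2 + 10n - 8) + (2n**2 - 4n + 16)
  n**3 - 3n**2 + 10n - 8 = ((1/2)n - 1/2)(2n**2 - 4n + 16) + (0)
Last nonzero remainder: 2n**2 - 4n + 16. Dividing through by 2 gives the monic gcd n**2 - 2n + 8.
Cancel n**2 - 2n + 8 from numerator and denominator to get the reduced form.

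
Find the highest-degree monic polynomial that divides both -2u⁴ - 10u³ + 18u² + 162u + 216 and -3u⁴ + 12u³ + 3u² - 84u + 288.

By polynomial division,
  -2u⁴ - 10u³ + 18u² + 162u + 216 = (2/3)(-3u⁴ + 12u³ + 3u² - 84u + 288) + (-18u³ + 16u² + 218u + 24)
  -3u⁴ + 12u³ + 3u² - 84u + 288 = ((1/6)u - 14/27)(-18u³ + 16u² + 218u + 24) + (-(676/27)u² + (676/27)u + 2704/9)
  -18u³ + 16u² + 218u + 24 = ((243/338)u + 27/338)(-(676/27)u² + (676/27)u + 2704/9) + (0)
Last nonzero remainder: -(676/27)u² + (676/27)u + 2704/9. Dividing through by -676/27 gives the monic gcd u² - u - 12.

u² - u - 12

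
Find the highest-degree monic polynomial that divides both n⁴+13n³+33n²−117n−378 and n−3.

n−3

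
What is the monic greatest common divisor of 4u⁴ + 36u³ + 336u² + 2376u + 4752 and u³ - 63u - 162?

By polynomial division,
  4u⁴ + 36u³ + 336u² + 2376u + 4752 = (4u + 36)(u³ - 63u - 162) + (588u² + 5292u + 10584)
  u³ - 63u - 162 = ((1/588)u - 3/196)(588u² + 5292u + 10584) + (0)
Last nonzero remainder: 588u² + 5292u + 10584. Dividing through by 588 gives the monic gcd u² + 9u + 18.

u² + 9u + 18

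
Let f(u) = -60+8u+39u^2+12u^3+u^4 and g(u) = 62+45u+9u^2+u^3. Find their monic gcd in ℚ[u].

2+u

Euclidean algorithm in ℚ[u]:
  u^4+12u^3+39u^2+8u-60 = (u+3)(u^3+9u^2+45u+62) + (-33u^2-189u-246)
  u^3+9u^2+45u+62 = (-(1/33)u-12/121)(-33u^2-189u-246) + ((2275/121)u+4550/121)
  -33u^2-189u-246 = (-(3993/2275)u-14883/2275)((2275/121)u+4550/121) + (0)
Last nonzero remainder: (2275/121)u+4550/121. Dividing through by 2275/121 gives the monic gcd u+2.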